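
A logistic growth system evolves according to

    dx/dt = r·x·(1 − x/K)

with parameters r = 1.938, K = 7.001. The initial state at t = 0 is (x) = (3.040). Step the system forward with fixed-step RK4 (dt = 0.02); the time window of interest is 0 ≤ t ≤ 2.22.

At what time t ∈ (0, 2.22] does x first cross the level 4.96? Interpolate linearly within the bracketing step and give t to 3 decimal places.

t = 0.595

t=0.000: state=(3.040)
step 1 (dt=0.02): k1=(3.333), k2=(3.341), k3=(3.341), k4=(3.349); state += dt/6·(k1+2k2+2k3+k4)
t=0.020: state=(3.107)
t=0.040: state=(3.174)
t=0.060: state=(3.241)
continuing one RK4 step at a time; state shown every 5 steps (Δt=0.1):
t=0.100: state=(3.377)
t=0.200: state=(3.715)
t=0.300: state=(4.050)
t=0.400: state=(4.375)
t=0.500: state=(4.685)
t=0.580: state=(4.918)
next step: t=0.600: state=(4.975) — x has crossed 4.96
linear interpolation between t=0.580 (4.91845) and t=0.600 (4.97471) → t≈0.595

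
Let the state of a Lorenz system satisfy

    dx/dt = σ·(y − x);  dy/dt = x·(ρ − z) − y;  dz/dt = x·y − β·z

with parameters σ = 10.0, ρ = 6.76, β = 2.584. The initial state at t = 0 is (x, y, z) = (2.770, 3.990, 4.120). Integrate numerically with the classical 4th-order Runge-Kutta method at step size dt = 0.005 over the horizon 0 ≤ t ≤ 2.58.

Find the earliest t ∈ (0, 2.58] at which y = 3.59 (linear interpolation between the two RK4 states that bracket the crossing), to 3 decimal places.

t = 0.660

t=0.000: state=(2.770, 3.990, 4.120)
step 1 (dt=0.005): k1=(12.200, 3.323, 0.406), k2=(11.978, 3.392, 0.549), k3=(11.985, 3.390, 0.546), k4=(11.770, 3.456, 0.686); state += dt/6·(k1+2k2+2k3+k4)
t=0.005: state=(2.830, 4.007, 4.123)
t=0.010: state=(2.888, 4.025, 4.127)
t=0.015: state=(2.944, 4.043, 4.132)
continuing one RK4 step at a time; state shown every 20 steps (Δt=0.1):
t=0.100: state=(3.687, 4.399, 4.401)
t=0.200: state=(4.280, 4.763, 5.028)
t=0.300: state=(4.644, 4.880, 5.803)
t=0.400: state=(4.736, 4.682, 6.477)
t=0.500: state=(4.556, 4.267, 6.841)
t=0.600: state=(4.204, 3.815, 6.839)
t=0.655: state=(3.990, 3.607, 6.711)
next step: t=0.660: state=(3.971, 3.590, 6.696) — y has crossed 3.59
linear interpolation between t=0.655 (3.60665) and t=0.660 (3.58978) → t≈0.660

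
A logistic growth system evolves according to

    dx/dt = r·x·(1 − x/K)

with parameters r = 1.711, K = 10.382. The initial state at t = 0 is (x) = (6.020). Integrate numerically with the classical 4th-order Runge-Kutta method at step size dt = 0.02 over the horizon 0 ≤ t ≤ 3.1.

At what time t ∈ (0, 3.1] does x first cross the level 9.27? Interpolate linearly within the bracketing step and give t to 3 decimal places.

t=0.000: state=(6.020)
step 1 (dt=0.02): k1=(4.328), k2=(4.316), k3=(4.316), k4=(4.303); state += dt/6·(k1+2k2+2k3+k4)
t=0.020: state=(6.106)
t=0.040: state=(6.192)
t=0.060: state=(6.277)
continuing one RK4 step at a time; state shown every 10 steps (Δt=0.2):
t=0.200: state=(6.855)
t=0.400: state=(7.603)
t=0.600: state=(8.243)
t=0.800: state=(8.766)
t=1.000: state=(9.180)
t=1.040: state=(9.251)
next step: t=1.060: state=(9.285) — x has crossed 9.27
linear interpolation between t=1.040 (9.25097) and t=1.060 (9.28500) → t≈1.051

t = 1.051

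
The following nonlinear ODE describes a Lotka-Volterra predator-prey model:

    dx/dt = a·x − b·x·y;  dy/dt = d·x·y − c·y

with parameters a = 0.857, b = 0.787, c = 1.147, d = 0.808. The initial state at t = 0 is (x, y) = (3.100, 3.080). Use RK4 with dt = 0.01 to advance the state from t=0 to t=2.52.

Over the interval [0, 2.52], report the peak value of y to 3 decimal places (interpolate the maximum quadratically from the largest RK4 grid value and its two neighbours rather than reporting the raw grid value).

max y = 3.933

t=0.000: state=(3.100, 3.080)
step 1 (dt=0.01): k1=(-4.858, 4.182), k2=(-4.870, 4.150), k3=(-4.870, 4.149), k4=(-4.881, 4.116); state += dt/6·(k1+2k2+2k3+k4)
t=0.010: state=(3.051, 3.121)
t=0.020: state=(3.002, 3.162)
t=0.030: state=(2.953, 3.202)
continuing one RK4 step at a time; state shown every 10 steps (Δt=0.1):
t=0.100: state=(2.610, 3.459)
t=0.200: state=(2.141, 3.735)
t=0.300: state=(1.726, 3.892)
t=0.400: state=(1.381, 3.932)
t=0.500: state=(1.106, 3.875)
t=0.600: state=(0.893, 3.744)
t=0.700: state=(0.729, 3.564)
t=0.800: state=(0.605, 3.353)
t=0.900: state=(0.511, 3.127)
t=1.000: state=(0.439, 2.897)
t=1.100: state=(0.384, 2.670)
t=1.200: state=(0.342, 2.451)
t=1.300: state=(0.310, 2.244)
t=1.400: state=(0.285, 2.049)
t=1.500: state=(0.266, 1.868)
t=1.600: state=(0.252, 1.701)
t=1.700: state=(0.242, 1.547)
t=1.800: state=(0.235, 1.406)
t=1.900: state=(0.230, 1.278)
t=2.000: state=(0.228, 1.161)
t=2.100: state=(0.227, 1.054)
t=2.200: state=(0.229, 0.957)
t=2.300: state=(0.232, 0.870)
t=2.400: state=(0.237, 0.790)
t=2.500: state=(0.243, 0.718)
t=2.520: state=(0.245, 0.705)
largest grid value and its neighbours: y(0.380)=3.93292, y(0.390)=3.93320, y(0.400)=3.93248
parabola through these three points peaks at t≈0.388 with y≈3.93322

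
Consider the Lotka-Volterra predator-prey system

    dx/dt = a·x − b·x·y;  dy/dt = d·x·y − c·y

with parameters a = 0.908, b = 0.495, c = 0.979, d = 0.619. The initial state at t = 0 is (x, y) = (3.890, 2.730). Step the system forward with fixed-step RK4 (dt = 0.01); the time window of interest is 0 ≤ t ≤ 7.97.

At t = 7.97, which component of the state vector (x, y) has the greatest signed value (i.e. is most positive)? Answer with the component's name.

largest component: y

t=0.000: state=(3.890, 2.730)
step 1 (dt=0.01): k1=(-1.725, 3.901), k2=(-1.758, 3.914), k3=(-1.758, 3.914), k4=(-1.792, 3.927); state += dt/6·(k1+2k2+2k3+k4)
t=0.010: state=(3.872, 2.769)
t=0.020: state=(3.854, 2.809)
t=0.030: state=(3.835, 2.848)
continuing one RK4 step at a time; state shown every 50 steps (Δt=0.5):
t=0.500: state=(2.448, 4.557)
t=1.000: state=(1.167, 4.783)
t=1.500: state=(0.628, 3.817)
t=2.000: state=(0.440, 2.745)
t=2.500: state=(0.392, 1.909)
t=3.000: state=(0.416, 1.324)
t=3.500: state=(0.497, 0.933)
t=4.000: state=(0.642, 0.681)
t=4.500: state=(0.872, 0.526)
t=5.000: state=(1.219, 0.444)
t=5.500: state=(1.726, 0.427)
t=6.000: state=(2.430, 0.496)
t=6.500: state=(3.302, 0.736)
t=7.000: state=(4.038, 1.421)
t=7.500: state=(3.744, 3.024)
t=7.970: state=(2.305, 4.656)
compare at T: x=2.305, y=4.656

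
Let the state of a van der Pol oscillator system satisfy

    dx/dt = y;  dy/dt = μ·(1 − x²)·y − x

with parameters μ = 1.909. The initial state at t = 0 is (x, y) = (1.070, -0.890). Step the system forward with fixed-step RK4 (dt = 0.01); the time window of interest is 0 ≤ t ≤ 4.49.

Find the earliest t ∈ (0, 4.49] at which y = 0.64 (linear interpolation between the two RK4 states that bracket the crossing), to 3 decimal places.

t=0.000: state=(1.070, -0.890)
step 1 (dt=0.01): k1=(-0.890, -0.824), k2=(-0.894, -0.834), k3=(-0.894, -0.834), k4=(-0.898, -0.845); state += dt/6·(k1+2k2+2k3+k4)
t=0.010: state=(1.061, -0.898)
t=0.020: state=(1.052, -0.907)
t=0.030: state=(1.043, -0.916)
continuing one RK4 step at a time; state shown every 20 steps (Δt=0.2):
t=0.200: state=(0.872, -1.105)
t=0.400: state=(0.618, -1.469)
t=0.600: state=(0.268, -2.090)
t=0.800: state=(-0.241, -3.047)
t=1.000: state=(-0.938, -3.745)
t=1.200: state=(-1.610, -2.639)
t=1.400: state=(-1.949, -0.867)
t=1.600: state=(-2.025, -0.039)
t=1.800: state=(-2.001, 0.226)
t=2.000: state=(-1.946, 0.315)
t=2.200: state=(-1.879, 0.355)
t=2.400: state=(-1.805, 0.385)
t=2.600: state=(-1.725, 0.415)
t=2.800: state=(-1.638, 0.450)
t=3.000: state=(-1.544, 0.493)
t=3.200: state=(-1.440, 0.548)
t=3.400: state=(-1.323, 0.622)
t=3.430: state=(-1.304, 0.635)
next step: t=3.440: state=(-1.298, 0.640) — y has crossed 0.64
linear interpolation between t=3.430 (0.63549) and t=3.440 (0.64006) → t≈3.440

t = 3.440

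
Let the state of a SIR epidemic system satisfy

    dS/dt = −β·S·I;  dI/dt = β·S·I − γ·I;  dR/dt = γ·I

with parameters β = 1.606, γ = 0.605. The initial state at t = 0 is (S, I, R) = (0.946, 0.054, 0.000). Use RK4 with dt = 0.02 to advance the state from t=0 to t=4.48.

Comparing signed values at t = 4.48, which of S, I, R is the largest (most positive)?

largest component: R

t=0.000: state=(0.946, 0.054, 0.000)
step 1 (dt=0.02): k1=(-0.082, 0.049, 0.033), k2=(-0.083, 0.050, 0.033), k3=(-0.083, 0.050, 0.033), k4=(-0.083, 0.050, 0.033); state += dt/6·(k1+2k2+2k3+k4)
t=0.020: state=(0.944, 0.055, 0.001)
t=0.040: state=(0.943, 0.056, 0.001)
t=0.060: state=(0.941, 0.057, 0.002)
continuing one RK4 step at a time; state shown every 10 steps (Δt=0.2):
t=0.200: state=(0.928, 0.065, 0.007)
t=0.400: state=(0.907, 0.077, 0.016)
t=0.600: state=(0.883, 0.091, 0.026)
t=0.800: state=(0.856, 0.106, 0.038)
t=1.000: state=(0.825, 0.124, 0.052)
t=1.200: state=(0.790, 0.142, 0.068)
t=1.400: state=(0.753, 0.161, 0.086)
t=1.600: state=(0.713, 0.181, 0.107)
t=1.800: state=(0.670, 0.200, 0.130)
t=2.000: state=(0.627, 0.218, 0.155)
t=2.200: state=(0.583, 0.235, 0.182)
t=2.400: state=(0.539, 0.249, 0.212)
t=2.600: state=(0.497, 0.261, 0.243)
t=2.800: state=(0.456, 0.269, 0.275)
t=3.000: state=(0.418, 0.274, 0.308)
t=3.200: state=(0.383, 0.276, 0.341)
t=3.400: state=(0.350, 0.275, 0.374)
t=3.600: state=(0.321, 0.272, 0.408)
t=3.800: state=(0.294, 0.266, 0.440)
t=4.000: state=(0.270, 0.258, 0.472)
t=4.200: state=(0.249, 0.248, 0.502)
t=4.400: state=(0.231, 0.238, 0.532)
t=4.480: state=(0.224, 0.233, 0.543)
compare at T: S=0.224, I=0.233, R=0.543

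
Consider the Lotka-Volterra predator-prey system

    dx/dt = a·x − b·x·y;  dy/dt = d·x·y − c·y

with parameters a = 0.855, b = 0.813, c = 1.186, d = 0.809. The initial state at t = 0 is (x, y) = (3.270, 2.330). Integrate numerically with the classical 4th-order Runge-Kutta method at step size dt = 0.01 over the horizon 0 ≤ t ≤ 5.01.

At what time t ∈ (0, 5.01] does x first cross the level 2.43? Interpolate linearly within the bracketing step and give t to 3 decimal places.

t=0.000: state=(3.270, 2.330)
step 1 (dt=0.01): k1=(-3.398, 3.400), k2=(-3.426, 3.393), k3=(-3.426, 3.393), k4=(-3.452, 3.384); state += dt/6·(k1+2k2+2k3+k4)
t=0.010: state=(3.236, 2.364)
t=0.020: state=(3.201, 2.398)
t=0.030: state=(3.166, 2.431)
continuing one RK4 step at a time; state shown every 20 steps (Δt=0.2):
t=0.200: state=(2.522, 2.940)
t=0.220: state=(2.444, 2.989)
next step: t=0.230: state=(2.406, 3.012) — x has crossed 2.43
linear interpolation between t=0.220 (2.44435) and t=0.230 (2.40593) → t≈0.224

t = 0.224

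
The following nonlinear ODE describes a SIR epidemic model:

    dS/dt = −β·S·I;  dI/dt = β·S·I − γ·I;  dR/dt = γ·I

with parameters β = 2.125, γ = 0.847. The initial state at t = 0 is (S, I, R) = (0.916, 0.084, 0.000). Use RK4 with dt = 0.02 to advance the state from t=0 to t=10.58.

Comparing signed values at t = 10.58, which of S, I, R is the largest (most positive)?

largest component: R

t=0.000: state=(0.916, 0.084, 0.000)
step 1 (dt=0.02): k1=(-0.164, 0.092, 0.071), k2=(-0.165, 0.093, 0.072), k3=(-0.165, 0.093, 0.072), k4=(-0.167, 0.094, 0.073); state += dt/6·(k1+2k2+2k3+k4)
t=0.020: state=(0.913, 0.086, 0.001)
t=0.040: state=(0.909, 0.088, 0.003)
t=0.060: state=(0.906, 0.090, 0.004)
continuing one RK4 step at a time; state shown every 25 steps (Δt=0.5):
t=0.500: state=(0.815, 0.138, 0.047)
t=1.000: state=(0.680, 0.201, 0.118)
t=1.500: state=(0.534, 0.251, 0.215)
t=2.000: state=(0.404, 0.270, 0.327)
t=2.500: state=(0.305, 0.257, 0.439)
t=3.000: state=(0.236, 0.223, 0.541)
t=3.500: state=(0.190, 0.183, 0.627)
t=4.000: state=(0.160, 0.144, 0.696)
t=4.500: state=(0.140, 0.111, 0.750)
t=5.000: state=(0.126, 0.083, 0.791)
t=5.500: state=(0.117, 0.062, 0.821)
t=6.000: state=(0.110, 0.046, 0.844)
t=6.500: state=(0.106, 0.034, 0.861)
t=7.000: state=(0.103, 0.025, 0.873)
t=7.500: state=(0.100, 0.018, 0.882)
t=8.000: state=(0.099, 0.013, 0.888)
t=8.500: state=(0.097, 0.009, 0.893)
t=9.000: state=(0.097, 0.007, 0.896)
t=9.500: state=(0.096, 0.005, 0.899)
t=10.000: state=(0.096, 0.004, 0.901)
t=10.500: state=(0.095, 0.003, 0.902)
t=10.580: state=(0.095, 0.002, 0.902)
compare at T: S=0.095, I=0.002, R=0.902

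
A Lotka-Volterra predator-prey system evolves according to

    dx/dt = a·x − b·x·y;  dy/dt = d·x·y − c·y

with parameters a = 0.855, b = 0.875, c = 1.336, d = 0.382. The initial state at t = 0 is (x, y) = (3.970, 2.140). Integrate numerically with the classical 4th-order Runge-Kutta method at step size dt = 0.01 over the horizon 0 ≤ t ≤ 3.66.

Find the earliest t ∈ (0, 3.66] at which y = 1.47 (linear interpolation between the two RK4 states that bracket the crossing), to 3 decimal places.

t = 1.026

t=0.000: state=(3.970, 2.140)
step 1 (dt=0.01): k1=(-4.039, 0.386), k2=(-4.026, 0.370), k3=(-4.025, 0.370), k4=(-4.011, 0.354); state += dt/6·(k1+2k2+2k3+k4)
t=0.010: state=(3.930, 2.144)
t=0.020: state=(3.890, 2.147)
t=0.030: state=(3.850, 2.150)
continuing one RK4 step at a time; state shown every 20 steps (Δt=0.2):
t=0.200: state=(3.229, 2.155)
t=0.400: state=(2.646, 2.062)
t=0.600: state=(2.218, 1.899)
t=0.800: state=(1.920, 1.702)
t=1.000: state=(1.722, 1.496)
t=1.020: state=(1.706, 1.476)
next step: t=1.030: state=(1.699, 1.466) — y has crossed 1.47
linear interpolation between t=1.020 (1.47602) and t=1.030 (1.46594) → t≈1.026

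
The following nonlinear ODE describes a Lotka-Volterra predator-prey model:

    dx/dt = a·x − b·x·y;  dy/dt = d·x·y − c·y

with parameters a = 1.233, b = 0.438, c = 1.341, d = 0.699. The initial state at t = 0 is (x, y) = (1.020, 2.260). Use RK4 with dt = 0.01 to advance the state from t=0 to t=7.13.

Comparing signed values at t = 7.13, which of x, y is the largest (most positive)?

largest component: x

t=0.000: state=(1.020, 2.260)
step 1 (dt=0.01): k1=(0.248, -1.419), k2=(0.251, -1.413), k3=(0.251, -1.413), k4=(0.255, -1.407); state += dt/6·(k1+2k2+2k3+k4)
t=0.010: state=(1.023, 2.246)
t=0.020: state=(1.025, 2.232)
t=0.030: state=(1.028, 2.218)
continuing one RK4 step at a time; state shown every 25 steps (Δt=0.25):
t=0.250: state=(1.104, 1.945)
t=0.500: state=(1.231, 1.704)
t=0.750: state=(1.404, 1.533)
t=1.000: state=(1.626, 1.428)
t=1.250: state=(1.898, 1.388)
t=1.500: state=(2.216, 1.421)
t=1.750: state=(2.567, 1.544)
t=2.000: state=(2.916, 1.783)
t=2.250: state=(3.200, 2.179)
t=2.500: state=(3.328, 2.765)
t=2.750: state=(3.215, 3.516)
t=3.000: state=(2.852, 4.286)
t=3.250: state=(2.349, 4.832)
t=3.500: state=(1.861, 4.987)
t=3.750: state=(1.480, 4.766)
t=4.000: state=(1.224, 4.310)
t=4.250: state=(1.071, 3.762)
t=4.500: state=(0.995, 3.219)
t=4.750: state=(0.978, 2.733)
t=5.000: state=(1.010, 2.324)
t=5.250: state=(1.086, 1.994)
t=5.500: state=(1.205, 1.741)
t=5.750: state=(1.370, 1.559)
t=6.000: state=(1.583, 1.442)
t=6.250: state=(1.846, 1.390)
t=6.500: state=(2.157, 1.410)
t=6.750: state=(2.504, 1.515)
t=7.000: state=(2.857, 1.731)
t=7.130: state=(3.025, 1.899)
compare at T: x=3.025, y=1.899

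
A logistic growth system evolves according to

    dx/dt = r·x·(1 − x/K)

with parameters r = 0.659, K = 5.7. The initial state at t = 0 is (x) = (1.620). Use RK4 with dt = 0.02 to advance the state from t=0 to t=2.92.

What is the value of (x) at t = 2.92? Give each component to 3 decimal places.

t=0.000: state=(1.620)
step 1 (dt=0.02): k1=(0.764), k2=(0.766), k3=(0.766), k4=(0.768); state += dt/6·(k1+2k2+2k3+k4)
t=0.020: state=(1.635)
t=0.040: state=(1.651)
t=0.060: state=(1.666)
continuing one RK4 step at a time; state shown every 5 steps (Δt=0.1):
t=0.100: state=(1.697)
t=0.200: state=(1.777)
t=0.300: state=(1.859)
t=0.400: state=(1.942)
t=0.500: state=(2.027)
t=0.600: state=(2.114)
t=0.700: state=(2.203)
t=0.800: state=(2.292)
t=0.900: state=(2.383)
t=1.000: state=(2.475)
t=1.100: state=(2.568)
t=1.200: state=(2.661)
t=1.300: state=(2.755)
t=1.400: state=(2.848)
t=1.500: state=(2.942)
t=1.600: state=(3.036)
t=1.700: state=(3.129)
t=1.800: state=(3.222)
t=1.900: state=(3.314)
t=2.000: state=(3.405)
t=2.100: state=(3.494)
t=2.200: state=(3.583)
t=2.300: state=(3.670)
t=2.400: state=(3.755)
t=2.500: state=(3.839)
t=2.600: state=(3.920)
t=2.700: state=(4.000)
t=2.800: state=(4.078)
t=2.900: state=(4.153)
t=2.920: state=(4.168)

(x) = (4.168)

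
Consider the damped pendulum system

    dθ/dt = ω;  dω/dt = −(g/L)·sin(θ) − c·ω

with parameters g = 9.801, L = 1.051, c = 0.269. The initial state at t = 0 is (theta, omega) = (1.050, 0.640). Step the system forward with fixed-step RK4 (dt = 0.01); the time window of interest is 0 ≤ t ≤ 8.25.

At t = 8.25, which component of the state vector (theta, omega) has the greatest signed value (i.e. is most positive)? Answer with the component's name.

largest component: omega

t=0.000: state=(1.050, 0.640)
step 1 (dt=0.01): k1=(0.640, -8.261), k2=(0.599, -8.265), k3=(0.599, -8.264), k4=(0.557, -8.267); state += dt/6·(k1+2k2+2k3+k4)
t=0.010: state=(1.056, 0.557)
t=0.020: state=(1.061, 0.475)
t=0.030: state=(1.065, 0.392)
continuing one RK4 step at a time; state shown every 50 steps (Δt=0.5):
t=0.500: state=(0.425, -2.725)
t=1.000: state=(-0.804, -1.299)
t=1.500: state=(-0.562, 2.050)
t=2.000: state=(0.577, 1.626)
t=2.500: state=(0.604, -1.460)
t=3.000: state=(-0.388, -1.725)
t=3.500: state=(-0.592, 0.981)
t=4.000: state=(0.241, 1.685)
t=4.500: state=(0.553, -0.606)
t=5.000: state=(-0.129, -1.569)
t=5.500: state=(-0.500, 0.319)
t=6.000: state=(0.047, 1.417)
t=6.500: state=(0.442, -0.105)
t=7.000: state=(0.012, -1.253)
t=7.500: state=(-0.385, -0.052)
t=8.000: state=(-0.053, 1.090)
t=8.250: state=(0.200, 0.840)
compare at T: theta=0.200, omega=0.840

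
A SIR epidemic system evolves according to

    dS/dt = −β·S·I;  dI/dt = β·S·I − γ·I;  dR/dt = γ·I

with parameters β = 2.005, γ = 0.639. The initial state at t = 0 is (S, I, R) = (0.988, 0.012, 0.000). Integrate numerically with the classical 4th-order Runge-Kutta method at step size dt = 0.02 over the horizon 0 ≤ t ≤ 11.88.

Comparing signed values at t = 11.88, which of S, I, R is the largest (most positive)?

t=0.000: state=(0.988, 0.012, 0.000)
step 1 (dt=0.02): k1=(-0.024, 0.016, 0.008), k2=(-0.024, 0.016, 0.008), k3=(-0.024, 0.016, 0.008), k4=(-0.024, 0.017, 0.008); state += dt/6·(k1+2k2+2k3+k4)
t=0.020: state=(0.988, 0.012, 0.000)
t=0.040: state=(0.987, 0.013, 0.000)
t=0.060: state=(0.987, 0.013, 0.000)
continuing one RK4 step at a time; state shown every 25 steps (Δt=0.5):
t=0.500: state=(0.971, 0.023, 0.005)
t=1.000: state=(0.940, 0.044, 0.016)
t=1.500: state=(0.884, 0.080, 0.035)
t=2.000: state=(0.795, 0.136, 0.069)
t=2.500: state=(0.670, 0.206, 0.124)
t=3.000: state=(0.526, 0.273, 0.201)
t=3.500: state=(0.391, 0.314, 0.295)
t=4.000: state=(0.284, 0.319, 0.397)
t=4.500: state=(0.208, 0.296, 0.496)
t=5.000: state=(0.158, 0.258, 0.585)
t=5.500: state=(0.125, 0.215, 0.660)
t=6.000: state=(0.102, 0.175, 0.722)
t=6.500: state=(0.087, 0.140, 0.773)
t=7.000: state=(0.077, 0.110, 0.812)
t=7.500: state=(0.070, 0.086, 0.844)
t=8.000: state=(0.065, 0.067, 0.868)
t=8.500: state=(0.061, 0.052, 0.887)
t=9.000: state=(0.058, 0.040, 0.902)
t=9.500: state=(0.056, 0.031, 0.913)
t=10.000: state=(0.055, 0.024, 0.922)
t=10.500: state=(0.054, 0.018, 0.928)
t=11.000: state=(0.053, 0.014, 0.933)
t=11.500: state=(0.052, 0.011, 0.937)
t=11.880: state=(0.052, 0.009, 0.939)
compare at T: S=0.052, I=0.009, R=0.939

largest component: R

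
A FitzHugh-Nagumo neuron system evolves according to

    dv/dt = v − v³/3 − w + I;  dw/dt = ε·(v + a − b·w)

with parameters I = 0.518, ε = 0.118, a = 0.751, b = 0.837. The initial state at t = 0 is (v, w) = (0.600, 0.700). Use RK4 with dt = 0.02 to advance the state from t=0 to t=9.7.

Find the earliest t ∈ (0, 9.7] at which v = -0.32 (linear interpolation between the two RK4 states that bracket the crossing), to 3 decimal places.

t=0.000: state=(0.600, 0.700)
step 1 (dt=0.02): k1=(0.346, 0.090), k2=(0.347, 0.091), k3=(0.347, 0.091), k4=(0.349, 0.091); state += dt/6·(k1+2k2+2k3+k4)
t=0.020: state=(0.607, 0.702)
t=0.040: state=(0.614, 0.704)
t=0.060: state=(0.621, 0.705)
continuing one RK4 step at a time; state shown every 25 steps (Δt=0.5):
t=0.500: state=(0.787, 0.749)
t=1.000: state=(0.982, 0.807)
t=1.500: state=(1.151, 0.873)
t=2.000: state=(1.264, 0.944)
t=2.500: state=(1.318, 1.017)
t=3.000: state=(1.326, 1.087)
t=3.500: state=(1.302, 1.154)
t=4.000: state=(1.259, 1.215)
t=4.500: state=(1.200, 1.271)
t=5.000: state=(1.130, 1.320)
t=5.500: state=(1.047, 1.362)
t=6.000: state=(0.949, 1.397)
t=6.500: state=(0.829, 1.425)
t=7.000: state=(0.676, 1.443)
t=7.500: state=(0.467, 1.450)
t=8.000: state=(0.158, 1.441)
t=8.480: state=(-0.307, 1.413)
next step: t=8.500: state=(-0.331, 1.411) — v has crossed -0.32
linear interpolation between t=8.480 (-0.30696) and t=8.500 (-0.33101) → t≈8.491

t = 8.491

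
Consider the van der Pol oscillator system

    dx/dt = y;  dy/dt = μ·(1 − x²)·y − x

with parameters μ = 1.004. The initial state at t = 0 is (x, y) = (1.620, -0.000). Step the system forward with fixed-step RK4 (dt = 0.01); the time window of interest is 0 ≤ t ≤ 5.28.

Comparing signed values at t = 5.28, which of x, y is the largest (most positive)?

t=0.000: state=(1.620, -0.000)
step 1 (dt=0.01): k1=(-0.000, -1.620), k2=(-0.008, -1.607), k3=(-0.008, -1.607), k4=(-0.016, -1.594); state += dt/6·(k1+2k2+2k3+k4)
t=0.010: state=(1.620, -0.016)
t=0.020: state=(1.620, -0.032)
t=0.030: state=(1.619, -0.047)
continuing one RK4 step at a time; state shown every 20 steps (Δt=0.2):
t=0.200: state=(1.591, -0.276)
t=0.400: state=(1.515, -0.479)
t=0.600: state=(1.402, -0.644)
t=0.800: state=(1.258, -0.799)
t=1.000: state=(1.082, -0.968)
t=1.200: state=(0.868, -1.173)
t=1.400: state=(0.608, -1.439)
t=1.600: state=(0.287, -1.784)
t=1.800: state=(-0.110, -2.194)
t=2.000: state=(-0.586, -2.537)
t=2.200: state=(-1.100, -2.506)
t=2.400: state=(-1.548, -1.892)
t=2.600: state=(-1.838, -1.006)
t=2.800: state=(-1.963, -0.295)
t=3.000: state=(-1.975, 0.135)
t=3.200: state=(-1.922, 0.376)
t=3.400: state=(-1.831, 0.522)
t=3.600: state=(-1.716, 0.628)
t=3.800: state=(-1.580, 0.725)
t=4.000: state=(-1.425, 0.829)
t=4.200: state=(-1.247, 0.956)
t=4.400: state=(-1.040, 1.121)
t=4.600: state=(-0.795, 1.343)
t=4.800: state=(-0.498, 1.644)
t=5.000: state=(-0.131, 2.036)
t=5.200: state=(0.319, 2.459)
t=5.280: state=(0.522, 2.592)
compare at T: x=0.522, y=2.592

largest component: y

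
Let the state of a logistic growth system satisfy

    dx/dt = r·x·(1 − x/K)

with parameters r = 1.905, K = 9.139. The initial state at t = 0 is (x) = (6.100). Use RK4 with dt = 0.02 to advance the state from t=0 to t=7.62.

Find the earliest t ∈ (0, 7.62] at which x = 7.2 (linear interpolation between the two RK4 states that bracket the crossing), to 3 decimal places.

t=0.000: state=(6.100)
step 1 (dt=0.02): k1=(3.864), k2=(3.839), k3=(3.839), k4=(3.814); state += dt/6·(k1+2k2+2k3+k4)
t=0.020: state=(6.177)
t=0.040: state=(6.253)
t=0.060: state=(6.327)
t=0.320: state=(7.192)
next step: t=0.340: state=(7.249) — x has crossed 7.2
linear interpolation between t=0.320 (7.19151) and t=0.340 (7.24926) → t≈0.323

t = 0.323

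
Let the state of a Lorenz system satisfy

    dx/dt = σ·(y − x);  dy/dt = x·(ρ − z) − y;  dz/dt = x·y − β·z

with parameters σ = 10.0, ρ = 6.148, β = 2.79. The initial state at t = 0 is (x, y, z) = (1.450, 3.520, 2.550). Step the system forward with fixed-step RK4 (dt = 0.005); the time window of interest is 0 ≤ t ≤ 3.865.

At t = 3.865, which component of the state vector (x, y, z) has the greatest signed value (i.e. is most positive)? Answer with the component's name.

t=0.000: state=(1.450, 3.520, 2.550)
step 1 (dt=0.005): k1=(20.700, 1.697, -2.010), k2=(20.225, 1.887, -1.808), k3=(20.242, 1.881, -1.813), k4=(19.782, 2.066, -1.614); state += dt/6·(k1+2k2+2k3+k4)
t=0.005: state=(1.551, 3.529, 2.541)
t=0.010: state=(1.648, 3.541, 2.534)
t=0.015: state=(1.741, 3.554, 2.529)
continuing one RK4 step at a time; state shown every 40 steps (Δt=0.2):
t=0.200: state=(3.804, 4.602, 3.299)
t=0.400: state=(4.943, 5.197, 5.400)
t=0.600: state=(4.660, 4.197, 6.660)
t=0.800: state=(3.635, 3.192, 6.073)
t=1.000: state=(3.090, 2.988, 4.997)
t=1.200: state=(3.160, 3.308, 4.343)
t=1.400: state=(3.588, 3.841, 4.350)
t=1.600: state=(4.044, 4.215, 4.898)
t=1.800: state=(4.182, 4.144, 5.487)
t=2.000: state=(3.957, 3.799, 5.617)
t=2.200: state=(3.670, 3.561, 5.337)
t=2.400: state=(3.561, 3.561, 5.006)
t=2.600: state=(3.645, 3.719, 4.871)
t=2.800: state=(3.807, 3.883, 4.971)
t=3.000: state=(3.910, 3.932, 5.173)
t=3.200: state=(3.891, 3.856, 5.296)
t=3.400: state=(3.800, 3.753, 5.269)
t=3.600: state=(3.729, 3.709, 5.159)
t=3.800: state=(3.724, 3.737, 5.074)
t=3.865: state=(3.735, 3.755, 5.063)
compare at T: x=3.735, y=3.755, z=5.063

largest component: z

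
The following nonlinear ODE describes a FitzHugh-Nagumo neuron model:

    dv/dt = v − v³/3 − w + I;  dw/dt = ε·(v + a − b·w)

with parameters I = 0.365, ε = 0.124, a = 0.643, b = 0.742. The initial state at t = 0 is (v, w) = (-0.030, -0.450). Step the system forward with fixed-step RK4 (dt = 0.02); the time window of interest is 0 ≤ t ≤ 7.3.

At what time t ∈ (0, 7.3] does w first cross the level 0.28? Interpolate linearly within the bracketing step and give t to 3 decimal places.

t=0.000: state=(-0.030, -0.450)
step 1 (dt=0.02): k1=(0.785, 0.117), k2=(0.792, 0.118), k3=(0.792, 0.118), k4=(0.798, 0.119); state += dt/6·(k1+2k2+2k3+k4)
t=0.020: state=(-0.014, -0.448)
t=0.040: state=(0.002, -0.445)
t=0.060: state=(0.018, -0.443)
continuing one RK4 step at a time; state shown every 25 steps (Δt=0.5):
t=0.500: state=(0.456, -0.379)
t=1.000: state=(1.099, -0.276)
t=1.500: state=(1.621, -0.140)
t=2.000: state=(1.821, 0.011)
t=2.500: state=(1.842, 0.161)
t=2.900: state=(1.815, 0.275)
next step: t=2.920: state=(1.814, 0.281) — w has crossed 0.28
linear interpolation between t=2.900 (0.27518) and t=2.920 (0.28077) → t≈2.917

t = 2.917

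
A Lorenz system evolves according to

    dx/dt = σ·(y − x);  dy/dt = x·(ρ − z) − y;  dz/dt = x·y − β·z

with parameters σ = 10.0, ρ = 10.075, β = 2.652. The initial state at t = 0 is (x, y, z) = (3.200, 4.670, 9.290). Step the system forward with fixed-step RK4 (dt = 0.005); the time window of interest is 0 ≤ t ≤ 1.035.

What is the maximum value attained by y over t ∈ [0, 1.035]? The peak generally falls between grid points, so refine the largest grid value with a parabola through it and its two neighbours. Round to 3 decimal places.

max y = 5.329

t=0.000: state=(3.200, 4.670, 9.290)
step 1 (dt=0.005): k1=(14.700, -2.158, -9.693), k2=(14.279, -2.045, -9.475), k3=(14.292, -2.048, -9.480), k4=(13.883, -1.937, -9.267); state += dt/6·(k1+2k2+2k3+k4)
t=0.005: state=(3.271, 4.660, 9.243)
t=0.010: state=(3.339, 4.651, 9.197)
t=0.015: state=(3.403, 4.643, 9.154)
continuing one RK4 step at a time; state shown every 10 steps (Δt=0.05):
t=0.050: state=(3.763, 4.614, 8.898)
t=0.100: state=(4.102, 4.642, 8.648)
t=0.150: state=(4.331, 4.726, 8.500)
t=0.200: state=(4.511, 4.844, 8.436)
t=0.250: state=(4.670, 4.975, 8.445)
t=0.300: state=(4.817, 5.102, 8.516)
t=0.350: state=(4.953, 5.211, 8.640)
t=0.400: state=(5.072, 5.288, 8.801)
t=0.450: state=(5.167, 5.326, 8.982)
t=0.500: state=(5.230, 5.320, 9.164)
t=0.550: state=(5.256, 5.272, 9.328)
t=0.600: state=(5.246, 5.189, 9.457)
t=0.650: state=(5.201, 5.082, 9.539)
t=0.700: state=(5.129, 4.964, 9.569)
t=0.750: state=(5.039, 4.849, 9.549)
t=0.800: state=(4.942, 4.748, 9.483)
t=0.850: state=(4.848, 4.669, 9.384)
t=0.900: state=(4.765, 4.617, 9.262)
t=0.950: state=(4.701, 4.594, 9.132)
t=1.000: state=(4.660, 4.600, 9.004)
t=1.035: state=(4.645, 4.620, 8.923)
largest grid value and its neighbours: y(0.465)=5.32896, y(0.470)=5.32901, y(0.475)=5.32861
parabola through these three points peaks at t≈0.468 with y≈5.32904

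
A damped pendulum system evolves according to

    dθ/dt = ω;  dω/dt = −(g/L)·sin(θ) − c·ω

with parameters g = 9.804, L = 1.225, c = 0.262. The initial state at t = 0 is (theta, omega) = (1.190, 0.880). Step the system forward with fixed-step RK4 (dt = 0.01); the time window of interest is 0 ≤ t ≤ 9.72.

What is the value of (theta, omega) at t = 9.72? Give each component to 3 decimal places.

t=0.000: state=(1.190, 0.880)
step 1 (dt=0.01): k1=(0.880, -7.661), k2=(0.842, -7.664), k3=(0.842, -7.663), k4=(0.803, -7.665); state += dt/6·(k1+2k2+2k3+k4)
t=0.010: state=(1.198, 0.803)
t=0.020: state=(1.206, 0.727)
t=0.030: state=(1.213, 0.650)
continuing one RK4 step at a time; state shown every 50 steps (Δt=0.5):
t=0.500: state=(0.720, -2.522)
t=1.000: state=(-0.680, -2.170)
t=1.500: state=(-0.945, 1.146)
t=2.000: state=(0.150, 2.540)
t=2.500: state=(0.888, 0.054)
t=3.000: state=(0.250, -2.207)
t=3.500: state=(-0.679, -0.931)
t=4.000: state=(-0.484, 1.550)
t=4.500: state=(0.412, 1.432)
t=5.000: state=(0.573, -0.831)
t=5.500: state=(-0.154, -1.577)
t=6.000: state=(-0.555, 0.185)
t=6.500: state=(-0.058, 1.452)
t=7.000: state=(0.467, 0.323)
t=7.500: state=(0.206, -1.164)
t=8.000: state=(-0.342, -0.667)
t=8.500: state=(-0.291, 0.802)
t=9.000: state=(0.207, 0.846)
t=9.500: state=(0.320, -0.436)
t=9.720: state=(0.175, -0.842)

(theta, omega) = (0.175, -0.842)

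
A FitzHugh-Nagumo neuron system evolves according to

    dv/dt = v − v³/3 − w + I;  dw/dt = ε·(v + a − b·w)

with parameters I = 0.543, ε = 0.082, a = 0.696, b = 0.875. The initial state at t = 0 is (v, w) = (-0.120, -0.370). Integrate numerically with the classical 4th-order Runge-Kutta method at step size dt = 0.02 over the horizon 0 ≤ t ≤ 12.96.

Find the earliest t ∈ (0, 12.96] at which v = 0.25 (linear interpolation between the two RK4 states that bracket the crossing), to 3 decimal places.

t=0.000: state=(-0.120, -0.370)
step 1 (dt=0.02): k1=(0.794, 0.074), k2=(0.801, 0.074), k3=(0.801, 0.074), k4=(0.808, 0.075); state += dt/6·(k1+2k2+2k3+k4)
t=0.020: state=(-0.104, -0.369)
t=0.040: state=(-0.088, -0.367)
t=0.060: state=(-0.071, -0.365)
t=0.380: state=(0.240, -0.337)
next step: t=0.400: state=(0.262, -0.335) — v has crossed 0.25
linear interpolation between t=0.380 (0.23962) and t=0.400 (0.26212) → t≈0.389

t = 0.389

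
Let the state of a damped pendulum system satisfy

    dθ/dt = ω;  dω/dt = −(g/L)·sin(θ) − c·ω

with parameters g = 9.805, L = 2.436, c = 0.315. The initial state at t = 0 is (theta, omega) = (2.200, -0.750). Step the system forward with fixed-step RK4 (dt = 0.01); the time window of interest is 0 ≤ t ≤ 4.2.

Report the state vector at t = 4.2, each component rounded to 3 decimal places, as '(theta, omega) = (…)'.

(theta, omega) = (0.594, -1.665)

t=0.000: state=(2.200, -0.750)
step 1 (dt=0.01): k1=(-0.750, -3.018), k2=(-0.765, -3.022), k3=(-0.765, -3.022), k4=(-0.780, -3.026); state += dt/6·(k1+2k2+2k3+k4)
t=0.010: state=(2.192, -0.780)
t=0.020: state=(2.184, -0.811)
t=0.030: state=(2.176, -0.841)
continuing one RK4 step at a time; state shown every 20 steps (Δt=0.2):
t=0.200: state=(1.988, -1.375)
t=0.400: state=(1.647, -2.042)
t=0.600: state=(1.173, -2.681)
t=0.800: state=(0.588, -3.113)
t=1.000: state=(-0.044, -3.127)
t=1.200: state=(-0.631, -2.673)
t=1.400: state=(-1.093, -1.916)
t=1.600: state=(-1.391, -1.059)
t=1.800: state=(-1.518, -0.219)
t=2.000: state=(-1.482, 0.573)
t=2.200: state=(-1.292, 1.306)
t=2.400: state=(-0.966, 1.931)
t=2.600: state=(-0.534, 2.344)
t=2.800: state=(-0.051, 2.423)
t=3.000: state=(0.410, 2.131)
t=3.200: state=(0.782, 1.558)
t=3.400: state=(1.024, 0.846)
t=3.600: state=(1.119, 0.105)
t=3.800: state=(1.068, -0.599)
t=4.000: state=(0.885, -1.212)
t=4.200: state=(0.594, -1.665)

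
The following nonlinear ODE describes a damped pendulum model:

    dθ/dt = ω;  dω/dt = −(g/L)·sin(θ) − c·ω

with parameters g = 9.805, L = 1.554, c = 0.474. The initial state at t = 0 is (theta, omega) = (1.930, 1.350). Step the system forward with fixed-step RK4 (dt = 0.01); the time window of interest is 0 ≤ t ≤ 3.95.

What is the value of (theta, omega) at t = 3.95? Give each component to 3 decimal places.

(theta, omega) = (-0.116, -1.866)

t=0.000: state=(1.930, 1.350)
step 1 (dt=0.01): k1=(1.350, -6.547), k2=(1.317, -6.516), k3=(1.317, -6.517), k4=(1.285, -6.486); state += dt/6·(k1+2k2+2k3+k4)
t=0.010: state=(1.943, 1.285)
t=0.020: state=(1.956, 1.220)
t=0.030: state=(1.968, 1.156)
continuing one RK4 step at a time; state shown every 20 steps (Δt=0.2):
t=0.200: state=(2.076, 0.147)
t=0.400: state=(1.997, -0.932)
t=0.600: state=(1.704, -1.996)
t=0.800: state=(1.202, -3.000)
t=1.000: state=(0.529, -3.632)
t=1.200: state=(-0.198, -3.488)
t=1.400: state=(-0.814, -2.577)
t=1.600: state=(-1.206, -1.316)
t=1.800: state=(-1.340, -0.039)
t=2.000: state=(-1.229, 1.125)
t=2.200: state=(-0.904, 2.080)
t=2.400: state=(-0.424, 2.632)
t=2.600: state=(0.108, 2.575)
t=2.800: state=(0.566, 1.931)
t=3.000: state=(0.858, 0.955)
t=3.200: state=(0.944, -0.088)
t=3.400: state=(0.830, -1.024)
t=3.600: state=(0.552, -1.704)
t=3.800: state=(0.176, -1.978)
t=3.950: state=(-0.116, -1.866)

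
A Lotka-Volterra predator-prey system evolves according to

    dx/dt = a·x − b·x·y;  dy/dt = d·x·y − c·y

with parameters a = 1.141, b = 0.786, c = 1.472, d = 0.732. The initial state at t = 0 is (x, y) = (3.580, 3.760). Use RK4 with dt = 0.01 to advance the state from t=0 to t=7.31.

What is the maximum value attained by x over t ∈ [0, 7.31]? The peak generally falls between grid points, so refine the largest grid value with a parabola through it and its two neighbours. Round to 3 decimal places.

max x = 5.403

t=0.000: state=(3.580, 3.760)
step 1 (dt=0.01): k1=(-6.495, 4.319), k2=(-6.497, 4.253), k3=(-6.496, 4.253), k4=(-6.495, 4.187); state += dt/6·(k1+2k2+2k3+k4)
t=0.010: state=(3.515, 3.803)
t=0.020: state=(3.450, 3.844)
t=0.030: state=(3.385, 3.884)
continuing one RK4 step at a time; state shown every 25 steps (Δt=0.25):
t=0.250: state=(2.111, 4.351)
t=0.500: state=(1.217, 4.046)
t=0.750: state=(0.781, 3.346)
t=1.000: state=(0.579, 2.616)
t=1.250: state=(0.491, 1.994)
t=1.500: state=(0.464, 1.505)
t=1.750: state=(0.477, 1.135)
t=2.000: state=(0.522, 0.860)
t=2.250: state=(0.598, 0.659)
t=2.500: state=(0.710, 0.514)
t=2.750: state=(0.863, 0.410)
t=3.000: state=(1.067, 0.339)
t=3.250: state=(1.334, 0.292)
t=3.500: state=(1.680, 0.266)
t=3.750: state=(2.123, 0.260)
t=4.000: state=(2.680, 0.279)
t=4.250: state=(3.359, 0.335)
t=4.500: state=(4.138, 0.459)
t=4.750: state=(4.915, 0.729)
t=5.000: state=(5.389, 1.306)
t=5.250: state=(5.031, 2.385)
t=5.500: state=(3.669, 3.699)
t=5.750: state=(2.178, 4.345)
t=6.000: state=(1.252, 4.078)
t=6.250: state=(0.797, 3.387)
t=6.500: state=(0.586, 2.654)
t=6.750: state=(0.494, 2.025)
t=7.000: state=(0.464, 1.529)
t=7.250: state=(0.475, 1.152)
t=7.310: state=(0.483, 1.077)
largest grid value and its neighbours: x(5.030)=5.40152, x(5.040)=5.40268, x(5.050)=5.40232
parabola through these three points peaks at t≈5.043 with x≈5.40274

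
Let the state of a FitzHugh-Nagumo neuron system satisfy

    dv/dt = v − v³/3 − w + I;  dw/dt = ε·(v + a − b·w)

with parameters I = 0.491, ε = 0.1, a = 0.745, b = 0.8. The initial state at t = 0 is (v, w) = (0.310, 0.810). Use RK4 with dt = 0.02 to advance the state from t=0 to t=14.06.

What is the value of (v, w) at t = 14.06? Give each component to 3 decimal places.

t=0.000: state=(0.310, 0.810)
step 1 (dt=0.02): k1=(-0.019, 0.041), k2=(-0.020, 0.041), k3=(-0.020, 0.041), k4=(-0.020, 0.041); state += dt/6·(k1+2k2+2k3+k4)
t=0.020: state=(0.310, 0.811)
t=0.040: state=(0.309, 0.812)
t=0.060: state=(0.309, 0.812)
continuing one RK4 step at a time; state shown every 25 steps (Δt=0.5):
t=0.500: state=(0.292, 0.830)
t=1.000: state=(0.252, 0.847)
t=1.500: state=(0.178, 0.861)
t=2.000: state=(0.050, 0.870)
t=2.500: state=(-0.163, 0.870)
t=3.000: state=(-0.504, 0.856)
t=3.500: state=(-0.973, 0.823)
t=4.000: state=(-1.425, 0.768)
t=4.500: state=(-1.681, 0.697)
t=5.000: state=(-1.764, 0.622)
t=5.500: state=(-1.771, 0.547)
t=6.000: state=(-1.750, 0.476)
t=6.500: state=(-1.721, 0.409)
t=7.000: state=(-1.690, 0.345)
t=7.500: state=(-1.658, 0.286)
t=8.000: state=(-1.625, 0.231)
t=8.500: state=(-1.592, 0.180)
t=9.000: state=(-1.560, 0.132)
t=9.500: state=(-1.528, 0.088)
t=10.000: state=(-1.496, 0.047)
t=10.500: state=(-1.464, 0.009)
t=11.000: state=(-1.432, -0.026)
t=11.500: state=(-1.400, -0.058)
t=12.000: state=(-1.368, -0.087)
t=12.500: state=(-1.337, -0.113)
t=13.000: state=(-1.305, -0.137)
t=13.500: state=(-1.273, -0.158)
t=14.000: state=(-1.241, -0.177)
t=14.060: state=(-1.237, -0.179)

(v, w) = (-1.237, -0.179)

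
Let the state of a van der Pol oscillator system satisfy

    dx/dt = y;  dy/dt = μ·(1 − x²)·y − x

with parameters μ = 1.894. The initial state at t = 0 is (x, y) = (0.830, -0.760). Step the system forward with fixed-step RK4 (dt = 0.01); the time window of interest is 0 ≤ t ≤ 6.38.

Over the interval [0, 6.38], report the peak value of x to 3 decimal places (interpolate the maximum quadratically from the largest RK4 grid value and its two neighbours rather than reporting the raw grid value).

max x = 2.019

t=0.000: state=(0.830, -0.760)
step 1 (dt=0.01): k1=(-0.760, -1.278), k2=(-0.766, -1.287), k3=(-0.766, -1.287), k4=(-0.773, -1.296); state += dt/6·(k1+2k2+2k3+k4)
t=0.010: state=(0.822, -0.773)
t=0.020: state=(0.815, -0.786)
t=0.030: state=(0.807, -0.799)
continuing one RK4 step at a time; state shown every 25 steps (Δt=0.25):
t=0.250: state=(0.594, -1.158)
t=0.500: state=(0.228, -1.833)
t=0.750: state=(-0.357, -2.895)
t=1.000: state=(-1.169, -3.264)
t=1.250: state=(-1.785, -1.471)
t=1.500: state=(-1.961, -0.159)
t=1.750: state=(-1.941, 0.229)
t=2.000: state=(-1.868, 0.340)
t=2.250: state=(-1.776, 0.392)
t=2.500: state=(-1.673, 0.436)
t=2.750: state=(-1.557, 0.489)
t=3.000: state=(-1.427, 0.559)
t=3.250: state=(-1.276, 0.660)
t=3.500: state=(-1.093, 0.816)
t=3.750: state=(-0.859, 1.081)
t=4.000: state=(-0.534, 1.569)
t=4.250: state=(-0.038, 2.488)
t=4.500: state=(0.736, 3.622)
t=4.750: state=(1.588, 2.663)
t=5.000: state=(1.974, 0.613)
t=5.250: state=(2.014, -0.120)
t=5.500: state=(1.957, -0.299)
t=5.750: state=(1.874, -0.358)
t=6.000: state=(1.780, -0.397)
t=6.250: state=(1.676, -0.437)
t=6.380: state=(1.617, -0.462)
largest grid value and its neighbours: x(5.170)=2.01903, x(5.180)=2.01907, x(5.190)=2.01892
parabola through these three points peaks at t≈5.177 with x≈2.01908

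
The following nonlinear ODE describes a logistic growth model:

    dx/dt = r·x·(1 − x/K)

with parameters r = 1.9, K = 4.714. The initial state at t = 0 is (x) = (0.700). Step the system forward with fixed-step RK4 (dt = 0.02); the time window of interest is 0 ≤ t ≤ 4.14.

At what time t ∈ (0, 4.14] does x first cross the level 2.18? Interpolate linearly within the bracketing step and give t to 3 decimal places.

t = 0.840

t=0.000: state=(0.700)
step 1 (dt=0.02): k1=(1.133), k2=(1.148), k3=(1.148), k4=(1.163); state += dt/6·(k1+2k2+2k3+k4)
t=0.020: state=(0.723)
t=0.040: state=(0.747)
t=0.060: state=(0.771)
continuing one RK4 step at a time; state shown every 10 steps (Δt=0.2):
t=0.200: state=(0.958)
t=0.400: state=(1.280)
t=0.600: state=(1.663)
t=0.800: state=(2.091)
t=0.820: state=(2.136)
next step: t=0.840: state=(2.180) — x has crossed 2.18
linear interpolation between t=0.820 (2.13555) and t=0.840 (2.18001) → t≈0.840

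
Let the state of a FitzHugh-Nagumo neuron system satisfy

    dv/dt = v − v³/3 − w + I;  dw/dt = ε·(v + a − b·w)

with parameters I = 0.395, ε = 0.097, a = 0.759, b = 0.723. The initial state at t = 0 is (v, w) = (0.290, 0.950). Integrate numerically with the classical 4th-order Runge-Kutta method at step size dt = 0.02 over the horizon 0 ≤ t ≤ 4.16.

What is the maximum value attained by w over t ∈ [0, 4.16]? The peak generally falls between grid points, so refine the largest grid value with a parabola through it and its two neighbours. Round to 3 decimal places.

t=0.000: state=(0.290, 0.950)
step 1 (dt=0.02): k1=(-0.273, 0.035), k2=(-0.276, 0.035), k3=(-0.276, 0.035), k4=(-0.279, 0.035); state += dt/6·(k1+2k2+2k3+k4)
t=0.020: state=(0.284, 0.951)
t=0.040: state=(0.279, 0.951)
t=0.060: state=(0.273, 0.952)
continuing one RK4 step at a time; state shown every 10 steps (Δt=0.2):
t=0.200: state=(0.229, 0.956)
t=0.400: state=(0.155, 0.961)
t=0.600: state=(0.063, 0.965)
t=0.800: state=(-0.049, 0.966)
t=1.000: state=(-0.187, 0.965)
t=1.200: state=(-0.352, 0.961)
t=1.400: state=(-0.548, 0.954)
t=1.600: state=(-0.771, 0.942)
t=1.800: state=(-1.009, 0.927)
t=2.000: state=(-1.242, 0.907)
t=2.200: state=(-1.448, 0.883)
t=2.400: state=(-1.609, 0.856)
t=2.600: state=(-1.721, 0.826)
t=2.800: state=(-1.793, 0.795)
t=3.000: state=(-1.834, 0.764)
t=3.200: state=(-1.855, 0.732)
t=3.400: state=(-1.862, 0.701)
t=3.600: state=(-1.862, 0.670)
t=3.800: state=(-1.857, 0.639)
t=4.000: state=(-1.849, 0.609)
t=4.160: state=(-1.842, 0.586)
largest grid value and its neighbours: w(0.800)=0.96613, w(0.820)=0.96614, w(0.840)=0.96613
parabola through these three points peaks at t≈0.818 with w≈0.96614

max w = 0.966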